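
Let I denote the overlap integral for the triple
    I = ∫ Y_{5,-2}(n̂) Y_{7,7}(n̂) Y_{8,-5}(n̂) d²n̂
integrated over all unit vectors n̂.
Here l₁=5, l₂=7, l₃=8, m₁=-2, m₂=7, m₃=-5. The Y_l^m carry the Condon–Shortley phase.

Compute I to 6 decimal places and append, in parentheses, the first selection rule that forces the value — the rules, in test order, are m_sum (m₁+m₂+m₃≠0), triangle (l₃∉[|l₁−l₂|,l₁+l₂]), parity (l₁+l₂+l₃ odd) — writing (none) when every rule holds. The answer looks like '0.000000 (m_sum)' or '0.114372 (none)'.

-0.146271 (none)

Checks pass: Σm=0; 20 even; l₃=8∈[2,12].
(2·5+1)(2·7+1)(2·8+1) = 2805
Δ: 4! 6! 10! / 21! → 1/814773960
sum: t=0:+1/87091200 t=1:−1/4976640 t=2:+1/2073600 t=3:−1/4976640 t=4:+1/87091200 = 1/9676800
3j²(5 7 8; 0 0 0) = Δ·Π!·Σ² = 360/46189  (sign +1)
sum: t=4:+1/3135283200 = 1/3135283200
3j²(5 7 8; -2 7 -5) = Δ·Π!·Σ² = 143/11628  (sign -1)
combine: 4πI² = 2805·360/46189·143/11628 = 1650/6137
take √, sign -1: I = -0.14627125
No selection rule forces the value: the integral is nonzero (none).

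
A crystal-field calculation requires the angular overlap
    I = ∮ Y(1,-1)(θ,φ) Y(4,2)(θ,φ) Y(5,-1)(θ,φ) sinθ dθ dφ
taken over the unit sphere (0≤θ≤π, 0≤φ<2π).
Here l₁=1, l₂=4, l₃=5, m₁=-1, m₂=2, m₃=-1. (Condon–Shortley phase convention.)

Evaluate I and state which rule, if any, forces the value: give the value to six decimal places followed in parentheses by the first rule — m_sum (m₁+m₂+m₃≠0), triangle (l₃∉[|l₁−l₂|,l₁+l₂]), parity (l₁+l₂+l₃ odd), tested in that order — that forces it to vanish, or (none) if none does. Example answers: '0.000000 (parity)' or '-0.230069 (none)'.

-0.120286 (none)

Rules hold: Σm=0, L=10 even, 3≤5≤5.
N = 3·9·11 = 297
Δ = 0!·2!·8!/11! = 1/495
Racah Σ t=0..0: t=0:+1/576 = 1/576
⇒ 3j(1 4 5; 0 0 0)² = 5/99, sgn -1
Racah Σ t=0..0: t=0:+1/2880 = 1/2880
⇒ 3j(1 4 5; -1 2 -1)² = 2/165, sgn +1
4πI² = N·(3j₀)²·(3jₘ)² = 2/11
I = -1·√(0.181818/4π) = -0.12028562
No selection rule forces the value: the integral is nonzero (none).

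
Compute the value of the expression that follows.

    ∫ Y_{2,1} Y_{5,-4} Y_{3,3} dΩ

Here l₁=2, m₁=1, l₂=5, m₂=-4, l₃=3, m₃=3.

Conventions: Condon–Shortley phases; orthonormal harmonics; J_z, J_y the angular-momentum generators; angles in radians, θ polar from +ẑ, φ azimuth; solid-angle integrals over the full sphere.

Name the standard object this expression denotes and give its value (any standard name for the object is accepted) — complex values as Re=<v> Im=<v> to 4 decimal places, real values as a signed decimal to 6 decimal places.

Gaunt coefficient, +0.219610

This is a Gaunt coefficient — the integral of a triple product of spherical harmonics over the sphere.
m-sum 0 ✓  L=10 even ✓  3≤3≤7 ✓
Π(2lᵢ+1) = 5×11×7 = 385
triangle coeff Δ(2,5,3) = 1/2310
Σ_t [2,2]: t=2:+1/144 = 1/144
(3j)²=10/231 [(2 5 3; 0 0 0)], sign=-1
Σ_t [1,1]: t=1:−1/4320 = -1/4320
(3j)²=2/55 [(2 5 3; 1 -4 3)], sign=-1
⇒ 4πI² = 20/33
I = (+1)√(20/33/(4π)) = 0.21961050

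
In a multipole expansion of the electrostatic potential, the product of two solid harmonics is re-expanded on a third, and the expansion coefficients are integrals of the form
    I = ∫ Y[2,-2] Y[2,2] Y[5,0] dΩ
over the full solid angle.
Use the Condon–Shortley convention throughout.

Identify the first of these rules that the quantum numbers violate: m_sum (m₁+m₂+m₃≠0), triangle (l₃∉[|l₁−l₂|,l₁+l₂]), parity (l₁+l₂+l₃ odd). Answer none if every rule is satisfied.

triangle

Σmᵢ = 0  ✓
l₃∈[|l₁−l₂|,l₁+l₂]=[0,4] required, l₃=5 fails  ✗
Σlᵢ = 9 ⇒ odd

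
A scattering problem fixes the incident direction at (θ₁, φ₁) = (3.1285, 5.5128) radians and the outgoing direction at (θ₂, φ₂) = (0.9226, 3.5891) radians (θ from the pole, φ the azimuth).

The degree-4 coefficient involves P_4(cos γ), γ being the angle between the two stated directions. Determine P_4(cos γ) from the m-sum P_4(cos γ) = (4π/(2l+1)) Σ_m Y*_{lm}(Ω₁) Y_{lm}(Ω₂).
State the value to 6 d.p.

Addition theorem: P_4(cos γ) = (4π/9) Σ_m Y*_{lm}(Ω₁) Y_{lm}(Ω₂), m = −4…4:
  [-4]  conj(Y_{4,-4})(Ω₁) = (-0.000000, -0.000000) ; Y_{4,-4}(Ω₂) = (-0.038867, -0.174436) ; Δ = (0.000000, 0.000000)
  [-3]  conj(Y_{4,-3})(Ω₁) = (0.000002, 0.000002) ; Y_{4,-3}(Ω₂) = (-0.086633, 0.372899) ; Δ = (-0.000001, 0.000001)
  [-2]  conj(Y_{4,-2})(Ω₁) = (0.000010, -0.000344) ; Y_{4,-2}(Ω₂) = (0.206321, -0.257352) ; Δ = (-0.000086, -0.000074)
  [-1]  conj(Y_{4,-1})(Ω₁) = (-0.017773, 0.017247) ; Y_{4,-1}(Ω₂) = (0.092045, -0.044180) ; Δ = (-0.000874, 0.002373)
  [+0]  conj(Y_{4,0})(Ω₁) = (0.845559, -0.000000) ; Y_{4,0}(Ω₂) = (-0.347500, 0.000000) ; Δ = (-0.293832, 0.000000)
  [+1]  conj(Y_{4,1})(Ω₁) = (0.017773, 0.017247) ; Y_{4,1}(Ω₂) = (-0.092045, -0.044180) ; Δ = (-0.000874, -0.002373)
  [+2]  conj(Y_{4,2})(Ω₁) = (0.000010, 0.000344) ; Y_{4,2}(Ω₂) = (0.206321, 0.257352) ; Δ = (-0.000086, 0.000074)
  [+3]  conj(Y_{4,3})(Ω₁) = (-0.000002, 0.000002) ; Y_{4,3}(Ω₂) = (0.086633, 0.372899) ; Δ = (-0.000001, -0.000001)
  [+4]  conj(Y_{4,4})(Ω₁) = (-0.000000, 0.000000) ; Y_{4,4}(Ω₂) = (-0.038867, 0.174436) ; Δ = (0.000000, -0.000000)
Accumulated sum (-0.295755, -0.000000); after 4π/(2l+1) scaling, (-0.412951, -0.000000) ⇒ P_4 = -0.412951

-0.412951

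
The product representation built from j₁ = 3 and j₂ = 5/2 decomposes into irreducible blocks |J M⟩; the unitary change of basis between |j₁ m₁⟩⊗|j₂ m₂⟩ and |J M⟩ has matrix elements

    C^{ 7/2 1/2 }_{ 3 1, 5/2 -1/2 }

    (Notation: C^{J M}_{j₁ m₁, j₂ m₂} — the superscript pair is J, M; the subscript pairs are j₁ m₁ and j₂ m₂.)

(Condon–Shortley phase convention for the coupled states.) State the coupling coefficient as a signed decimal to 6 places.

−√(1/63) = -0.125988

√[8·2!4!3!/10! · 4!2!2!3!4!3!] = √(9216/175)
  +(−1)^0/∏(0,2,2,2,2,1)! = 1/16  (running 1/16)
  +(−1)^1/∏(1,1,1,1,3,2)! = -1/12  (running -1/48)
  +(−1)^2/∏(2,0,0,0,4,3)! = 1/288  (running -5/288)
⟨..|..⟩ = √(9216/175)·(-5/288) = -0.125988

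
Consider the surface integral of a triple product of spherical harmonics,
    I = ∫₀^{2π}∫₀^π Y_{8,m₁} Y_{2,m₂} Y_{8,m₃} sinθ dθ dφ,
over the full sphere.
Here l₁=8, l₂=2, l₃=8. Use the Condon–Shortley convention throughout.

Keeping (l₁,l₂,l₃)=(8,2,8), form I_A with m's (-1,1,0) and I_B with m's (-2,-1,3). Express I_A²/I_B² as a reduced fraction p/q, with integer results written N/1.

l's match ⇒ only the (l;m) 3-j factors differ between A and B.
A: triangle coeff Δ(8,2,8) = 1/348840; Σ_t [1,2]: t=1:−1/58060800 t=2:+1/50803200 = 1/406425600; (3j)²=1/3230 [(8 2 8; -1 1 0)], sign=+1
B: triangle coeff Δ(8,2,8) = 1/348840; Σ_t [0,1]: t=0:+1/174182400 t=1:−1/87091200 = -1/174182400; (3j)²=55/7752 [(8 2 8; -2 -1 3)], sign=+1
I_A²/I_B² = (1/3230)/(55/7752) = 12/275

12/275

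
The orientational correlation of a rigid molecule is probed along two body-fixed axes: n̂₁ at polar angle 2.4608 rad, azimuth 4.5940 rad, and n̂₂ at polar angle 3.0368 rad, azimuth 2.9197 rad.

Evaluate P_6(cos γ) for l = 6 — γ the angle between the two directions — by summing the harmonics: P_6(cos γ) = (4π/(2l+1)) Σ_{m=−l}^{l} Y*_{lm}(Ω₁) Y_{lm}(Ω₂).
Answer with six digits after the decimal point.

-0.323482

Summing Y*_{l m}(θ₁,φ₁)·Y_{l m}(θ₂,φ₂) over m ∈ [−6, 6]; prefactor 4π/(2·6+1) = 0.966644:
  m=-6: (-0.022771+0.019585i) × (+0.000000+0.000001i) = -0.000000-0.000000i  (running Σ = -0.000000-0.000000i)
  m=-5: (+0.071673+0.106597i) × (+0.000009+0.000019i) = -0.000001+0.000002i  (running Σ = -0.000001+0.000002i)
  m=-4: (+0.281162-0.144081i) × (+0.000266+0.000327i) = +0.000122+0.000054i  (running Σ = +0.000121+0.000056i)
  m=-3: (-0.159860-0.431012i) × (+0.004595+0.003608i) = +0.000821-0.002557i  (running Σ = +0.000941-0.002501i)
  m=-2: (-0.271362+0.065481i) × (+0.049816+0.023683i) = -0.015069-0.003165i  (running Σ = -0.014128-0.005666i)
  m=-1: (-0.025765-0.216615i) × (+0.318146+0.071776i) = +0.007351-0.070764i  (running Σ = -0.006777-0.076430i)
  m=0: (-0.355537-0.000000i) × (+0.903115+0.000000i) = -0.321091-0.000000i  (running Σ = -0.327868-0.076430i)
  m=1: (+0.025765-0.216615i) × (-0.318146+0.071776i) = +0.007351+0.070764i  (running Σ = -0.320517-0.005666i)
  m=2: (-0.271362-0.065481i) × (+0.049816-0.023683i) = -0.015069+0.003165i  (running Σ = -0.335586-0.002501i)
  m=3: (+0.159860-0.431012i) × (-0.004595+0.003608i) = +0.000821+0.002557i  (running Σ = -0.334766+0.000056i)
  m=4: (+0.281162+0.144081i) × (+0.000266-0.000327i) = +0.000122-0.000054i  (running Σ = -0.334644+0.000002i)
  m=5: (-0.071673+0.106597i) × (-0.000009+0.000019i) = -0.000001-0.000002i  (running Σ = -0.334645-0.000000i)
  m=6: (-0.022771-0.019585i) × (+0.000000-0.000001i) = -0.000000+0.000000i  (running Σ = -0.334645-0.000000i)
Total Σ_m = -0.334645-0.000000i. Multiply by 0.966644: -0.323482-0.000000i. P_6(cos γ) = -0.323482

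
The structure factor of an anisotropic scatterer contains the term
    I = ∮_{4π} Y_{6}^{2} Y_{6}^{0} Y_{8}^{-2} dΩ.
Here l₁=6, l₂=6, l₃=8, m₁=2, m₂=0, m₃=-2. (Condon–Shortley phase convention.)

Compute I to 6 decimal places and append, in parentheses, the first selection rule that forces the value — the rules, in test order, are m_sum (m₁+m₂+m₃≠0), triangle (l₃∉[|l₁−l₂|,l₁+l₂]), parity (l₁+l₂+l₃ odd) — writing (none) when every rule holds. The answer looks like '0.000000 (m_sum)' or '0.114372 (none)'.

-0.019845 (none)

m-sum 0 ✓  L=20 even ✓  0≤8≤12 ✓
Π(2lᵢ+1) = 13×13×17 = 2873
triangle coeff Δ(6,6,8) = 1/1309458150
Σ_t [0,4]: t=0:+1/49766400 t=1:−1/3110400 t=2:+1/1327104 t=3:−1/3110400 t=4:+1/49766400 = 1/6635520
(3j)²=350/46189 [(6 6 8; 0 0 0)], sign=+1
Σ_t [0,4]: t=0:+1/19906560 t=1:−1/3110400 t=2:+1/3317760 t=3:−1/21772800 t=4:+1/1393459200 = -1/66355200
(3j)²=21/92378 [(6 6 8; 2 0 -2)], sign=-1
⇒ 4πI² = 3675/742577
I = (-1)√(3675/742577/(4π)) = -0.01984509
No selection rule forces the value: the integral is nonzero (none).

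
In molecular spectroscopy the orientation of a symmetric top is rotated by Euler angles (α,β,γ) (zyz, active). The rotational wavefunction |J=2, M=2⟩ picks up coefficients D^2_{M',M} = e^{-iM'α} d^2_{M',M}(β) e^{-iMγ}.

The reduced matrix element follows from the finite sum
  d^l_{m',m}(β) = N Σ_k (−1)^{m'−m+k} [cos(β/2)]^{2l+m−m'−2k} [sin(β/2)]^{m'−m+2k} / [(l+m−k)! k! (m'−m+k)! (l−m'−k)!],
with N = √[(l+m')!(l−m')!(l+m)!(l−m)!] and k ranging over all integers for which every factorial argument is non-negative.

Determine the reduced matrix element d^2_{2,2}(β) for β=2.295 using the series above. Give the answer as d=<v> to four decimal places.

d^2_{2,2}(β=2.2950) via the finite sum:
With c≡cos(β/2)=0.410768 and s≡sin(β/2)=0.911740, N=[24·1·24·1]^{1/2}=24.000000
The bounds max(0,m−m')=0 and min(l+m,l−m')=0 give 1 term
  k=0: (−1)^0·24.0000/(24)·0.4108^4·0.9117^0 = +0.028470
d^2_{2,2}(2.2950) = +0.028470

d=0.0285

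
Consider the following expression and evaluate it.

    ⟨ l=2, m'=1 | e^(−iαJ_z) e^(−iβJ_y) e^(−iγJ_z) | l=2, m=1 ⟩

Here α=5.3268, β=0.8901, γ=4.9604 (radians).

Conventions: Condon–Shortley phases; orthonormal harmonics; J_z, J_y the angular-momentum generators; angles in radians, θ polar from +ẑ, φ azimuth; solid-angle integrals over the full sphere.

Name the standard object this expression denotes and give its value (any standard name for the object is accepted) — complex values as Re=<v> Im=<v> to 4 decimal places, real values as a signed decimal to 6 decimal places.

This is a Wigner D-matrix element — the rotation-matrix element ⟨l m'| R(α,β,γ) |l m⟩ in the angular-momentum basis.
Split into d^2_{1,1}(β=0.8901) × two z-phases.
c=cos(0.890100/2)=0.902589, s=sin(0.890100/2)=0.430503; N=√[6·1·6·1]=6.000000
k: max(0,(1)−(1))=0 … min(2+(1),2−(1))=1
  k=0: (−1)^0·6.0000/(6)·0.9026^4·0.4305^0 = +0.663683
  k=1: (−1)^1·6.0000/(2)·0.9026^2·0.4305^2 = -0.452954
d^2_{1,1}(0.8901) = +0.663683 -0.452954 = +0.210729
Attach z-rotation phases: D = e^{-i(1)(5.3268)}·(+0.210729)·e^{-i(1)(4.9604)} = -0.137100+0.160032i

Wigner D-matrix element, Re=-0.1371 Im=0.1600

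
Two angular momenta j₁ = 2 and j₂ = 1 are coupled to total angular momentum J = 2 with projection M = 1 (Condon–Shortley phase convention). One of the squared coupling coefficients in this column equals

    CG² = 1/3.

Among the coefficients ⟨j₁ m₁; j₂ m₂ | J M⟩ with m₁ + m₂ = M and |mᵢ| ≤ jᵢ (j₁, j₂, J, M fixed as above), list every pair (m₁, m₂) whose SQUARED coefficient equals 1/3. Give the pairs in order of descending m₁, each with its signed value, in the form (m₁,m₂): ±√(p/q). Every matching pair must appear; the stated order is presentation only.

(2,-1): +√(1/3)

Admissible pairs with m₁+m₂ = M = 1: (0,1), (1,0), (2,-1)
  (m₁,m₂)=(2,-1): CG² = 1/3, CG = +√(1/3)   ← matches the target
  (m₁,m₂)=(1,0): CG² = 1/6, CG = +√(1/6)
  (m₁,m₂)=(0,1): CG² = 1/2, CG = −√(1/2)
Pairs with CG² = 1/3: (2,-1): +√(1/3)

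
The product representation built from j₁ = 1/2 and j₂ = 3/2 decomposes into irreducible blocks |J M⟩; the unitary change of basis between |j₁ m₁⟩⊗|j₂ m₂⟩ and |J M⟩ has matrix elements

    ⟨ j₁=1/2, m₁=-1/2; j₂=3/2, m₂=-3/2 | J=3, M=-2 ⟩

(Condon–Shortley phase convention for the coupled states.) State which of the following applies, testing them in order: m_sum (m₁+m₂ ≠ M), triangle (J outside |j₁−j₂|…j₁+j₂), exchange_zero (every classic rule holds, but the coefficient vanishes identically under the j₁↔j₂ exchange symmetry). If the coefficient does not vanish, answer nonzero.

m-sum: m₁+m₂ = -1/2+(-3/2) = -2, M = -2  ✓
triangle: need |j₁−j₂| ≤ J ≤ j₁+j₂, i.e. J ∈ [1, 2]; J = 3 is outside ✗ ⇒ coefficient is 0

triangle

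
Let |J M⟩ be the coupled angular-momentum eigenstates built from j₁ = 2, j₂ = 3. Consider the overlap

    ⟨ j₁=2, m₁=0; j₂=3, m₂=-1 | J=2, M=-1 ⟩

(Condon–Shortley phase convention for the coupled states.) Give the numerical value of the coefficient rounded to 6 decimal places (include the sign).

−√(1/7) = -0.377964

triangle: 3!·1!·3!/8! = 36/40320
(j±m)!: 2!·2!·2!·4!·1!·3! = 1152
prefactor² = (2J+1)·Δ·N² = 36/7
  k=1: −1/(1!·2!·1!·1!·0!·2!) = -1/4
  k=2: +1/(2!·1!·0!·0!·1!·3!) = 1/12
Σ = -1/6  ⇒  CG² = 36/7·(-1/6)² = 1/7
CG = −√(1/7) = -0.377964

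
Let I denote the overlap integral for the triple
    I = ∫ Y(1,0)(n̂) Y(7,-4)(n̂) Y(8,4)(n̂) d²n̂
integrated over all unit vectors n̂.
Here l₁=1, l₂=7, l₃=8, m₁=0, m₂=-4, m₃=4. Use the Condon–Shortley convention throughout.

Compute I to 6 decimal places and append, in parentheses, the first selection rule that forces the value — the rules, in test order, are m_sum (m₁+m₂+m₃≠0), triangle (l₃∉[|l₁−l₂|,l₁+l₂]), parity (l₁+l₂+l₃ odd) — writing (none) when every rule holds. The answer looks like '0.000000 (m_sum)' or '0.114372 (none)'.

Rules hold: Σm=0, L=16 even, 6≤8≤8.
N = 3·15·17 = 765
Δ = 0!·2!·14!/17! = 1/2040
Racah Σ t=0..0: t=0:+1/25401600 = 1/25401600
⇒ 3j(1 7 8; 0 0 0)² = 8/255, sgn +1
Racah Σ t=0..0: t=0:+1/239500800 = 1/239500800
⇒ 3j(1 7 8; 0 -4 4)² = 2/85, sgn +1
4πI² = N·(3j₀)²·(3jₘ)² = 48/85
I = +1·√(0.564706/4π) = 0.21198553
No selection rule forces the value: the integral is nonzero (none).

0.211986 (none)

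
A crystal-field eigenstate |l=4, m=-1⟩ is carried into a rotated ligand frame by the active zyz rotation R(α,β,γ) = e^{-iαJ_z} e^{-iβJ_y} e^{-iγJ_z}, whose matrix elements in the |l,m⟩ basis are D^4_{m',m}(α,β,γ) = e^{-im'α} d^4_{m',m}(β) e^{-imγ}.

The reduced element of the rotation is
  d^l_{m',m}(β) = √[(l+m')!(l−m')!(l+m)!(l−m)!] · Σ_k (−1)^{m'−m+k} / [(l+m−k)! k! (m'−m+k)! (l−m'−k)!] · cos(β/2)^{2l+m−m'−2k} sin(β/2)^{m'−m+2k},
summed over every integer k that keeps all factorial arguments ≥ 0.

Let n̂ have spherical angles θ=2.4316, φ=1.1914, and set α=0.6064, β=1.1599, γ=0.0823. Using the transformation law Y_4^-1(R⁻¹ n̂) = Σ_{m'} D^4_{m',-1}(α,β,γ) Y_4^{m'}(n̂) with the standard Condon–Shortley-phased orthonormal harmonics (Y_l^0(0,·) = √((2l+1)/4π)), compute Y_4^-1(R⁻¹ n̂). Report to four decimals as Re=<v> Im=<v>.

Need the full column D^4_{m',-1} for m'=−4..4 at α=0.6064, β=1.1599, γ=0.0823.
cos(β/2)=0.836490, sin(β/2)=0.547982
d^4_{-4,-1}: single k=3 term ⇒ +0.504309;  D = -0.406396+0.298614i
d^4_{-3,-1}: k∈[2..3] ⇒ +0.816522 -0.584020 = +0.232502;  D = -0.075495+0.219903i
d^4_{-2,-1}: k∈[1..3] ⇒ +0.666236 -1.429583 +0.409006 = -0.354341;  D = -0.096458-0.340960i
d^4_{-1,-1}: k∈[0..3] ⇒ +0.239710 -1.543081 +1.324433 -0.189461 = -0.168399;  D = -0.130016-0.107023i
d^4_{0,-1}: k∈[0..3] ⇒ -0.702274 +1.808295 -0.776034 +0.055506 = +0.385493;  D = +0.384188+0.031690i
d^4_{1,-1}: k∈[0..3] ⇒ +1.028721 -1.324433 +0.284192 -0.008131 = -0.019651;  D = -0.017014+0.009834i
d^4_{2,-1}: k∈[0..2] ⇒ -0.953055 +0.613508 -0.052658 = -0.392204;  D = -0.167161+0.354798i
d^4_{3,-1}: k∈[0..1] ⇒ +0.584020 -0.150380 = +0.433640;  D = -0.071698-0.427672i
d^4_{4,-1}: single k=0 term ⇒ -0.216425;  D = +0.151050+0.154996i
Y_4^{m'}(θ=2.4316,φ=1.1914) and Σ D·Y over m':
  (-0.4064+0.2986i)·(+0.0042+0.0798i)  (-0.0755+0.2199i)·(+0.2387-0.1102i)  (-0.0965-0.3410i)·(-0.3121-0.2959i)  (-0.1300-0.1070i)·(-0.0888+0.2228i)  (+0.3842+0.0317i)·(-0.2832+0.0000i)  (-0.0170+0.0098i)·(+0.0888+0.2228i)  (-0.1672+0.3548i)·(-0.3121+0.2959i)  (-0.0717-0.4277i)·(-0.2387-0.1102i)  (+0.1510+0.1550i)·(+0.0042-0.0798i)
Y_4^-1(R⁻¹ n̂) = -0.237050+0.071640i

Re=-0.2370 Im=0.0716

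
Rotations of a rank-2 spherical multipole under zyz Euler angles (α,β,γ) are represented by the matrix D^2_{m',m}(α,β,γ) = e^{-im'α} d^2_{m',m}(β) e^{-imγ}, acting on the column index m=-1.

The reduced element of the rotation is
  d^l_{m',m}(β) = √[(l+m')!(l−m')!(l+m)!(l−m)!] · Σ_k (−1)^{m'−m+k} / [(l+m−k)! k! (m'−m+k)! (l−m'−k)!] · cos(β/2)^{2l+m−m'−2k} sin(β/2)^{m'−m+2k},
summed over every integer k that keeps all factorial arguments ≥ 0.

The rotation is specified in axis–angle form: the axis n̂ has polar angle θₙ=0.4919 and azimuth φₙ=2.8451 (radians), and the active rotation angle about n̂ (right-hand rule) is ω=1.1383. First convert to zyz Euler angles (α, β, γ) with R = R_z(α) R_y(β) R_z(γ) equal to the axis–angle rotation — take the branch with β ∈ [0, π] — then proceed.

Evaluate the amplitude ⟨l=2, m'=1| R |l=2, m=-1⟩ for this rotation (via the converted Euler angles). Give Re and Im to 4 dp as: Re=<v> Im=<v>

Axis–angle → zyz. n̂ = (sinθₙcosφₙ, sinθₙsinφₙ, cosθₙ) = (-0.451694, +0.137991, +0.881437), ω = 1.1383.
R = I cosω + sinω [n̂]ₓ + (1−cosω) n̂n̂ᵀ gives
  R = [+0.537650, -0.836481, -0.105979; +0.764071, +0.430199, +0.480753; -0.356549, -0.339452, +0.870428]
β = atan2(√(R₁₃²+R₂₃²), R₃₃) = 0.514725; α = atan2(R₂₃, R₁₃) mod 2π = 1.787769; γ = atan2(R₃₂, −R₃₁) mod 2π = 5.522347
First d^2_{1,-1}(β=0.5147), then the phase factors e^{-i(1)α} and e^{-i(-1)γ}:
Half-angle: c=0.967065, s=0.254531. N=√(6·1·1·6)=6.000000
k: max(0,(-1)−(1))=0 … min(2+(-1),2−(1))=1
  k=0: (−1)^2·6.0000/(2)·0.9671^2·0.2545^2 = +0.181766
  k=1: (−1)^3·6.0000/(6)·0.9671^0·0.2545^4 = -0.004197
d^2_{1,-1}(0.5147) = +0.181766 -0.004197 = +0.177569
Phases: e^{-i·(1)·1.7878}=-0.215274-0.976554i, e^{-i·(-1)·5.5223}=+0.724258-0.689529i ⇒ D=-0.147254-0.099233i

Re=-0.1473 Im=-0.0992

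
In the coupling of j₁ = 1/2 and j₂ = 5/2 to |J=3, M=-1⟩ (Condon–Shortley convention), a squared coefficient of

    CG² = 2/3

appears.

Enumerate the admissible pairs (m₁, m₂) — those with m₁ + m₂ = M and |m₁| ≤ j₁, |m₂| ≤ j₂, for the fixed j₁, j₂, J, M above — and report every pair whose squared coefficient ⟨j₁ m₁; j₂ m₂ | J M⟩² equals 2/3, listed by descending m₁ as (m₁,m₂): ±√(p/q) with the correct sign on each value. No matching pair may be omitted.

(-1/2,-1/2): +√(2/3)

Admissible pairs with m₁+m₂ = M = -1: (-1/2,-1/2), (1/2,-3/2)
  (m₁,m₂)=(1/2,-3/2): CG² = 1/3, CG = +√(1/3)
  (m₁,m₂)=(-1/2,-1/2): CG² = 2/3, CG = +√(2/3)   ← matches the target
Pairs with CG² = 2/3: (-1/2,-1/2): +√(2/3)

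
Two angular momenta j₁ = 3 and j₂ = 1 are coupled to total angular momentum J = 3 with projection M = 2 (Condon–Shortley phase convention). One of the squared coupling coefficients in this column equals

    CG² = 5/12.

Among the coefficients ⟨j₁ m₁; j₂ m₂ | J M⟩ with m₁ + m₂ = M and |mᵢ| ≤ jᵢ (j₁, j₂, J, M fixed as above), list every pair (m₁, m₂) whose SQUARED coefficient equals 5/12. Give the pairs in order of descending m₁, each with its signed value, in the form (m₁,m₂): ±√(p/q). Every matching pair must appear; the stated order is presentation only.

Admissible pairs with m₁+m₂ = M = 2: (1,1), (2,0), (3,-1)
  (m₁,m₂)=(3,-1): CG² = 1/4, CG = +√(1/4)
  (m₁,m₂)=(2,0): CG² = 1/3, CG = +√(1/3)
  (m₁,m₂)=(1,1): CG² = 5/12, CG = −√(5/12)   ← matches the target
Pairs with CG² = 5/12: (1,1): −√(5/12)

(1,1): −√(5/12)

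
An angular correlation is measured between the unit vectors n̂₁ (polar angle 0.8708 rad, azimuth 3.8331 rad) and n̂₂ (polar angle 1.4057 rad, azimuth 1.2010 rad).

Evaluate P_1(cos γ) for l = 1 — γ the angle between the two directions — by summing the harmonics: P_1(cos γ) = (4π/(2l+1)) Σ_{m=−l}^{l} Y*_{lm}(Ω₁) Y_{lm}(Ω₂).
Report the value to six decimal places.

-0.552749

Summing Y*_{l m}(θ₁,φ₁)·Y_{l m}(θ₂,φ₂) over m ∈ [−1, 1]; prefactor 4π/(2·1+1) = 4.188790:
  [-1]  conj(Y_{1,-1})(Ω₁) = (-0.203547, -0.168512) ; Y_{1,-1}(Ω₂) = (0.123172, -0.317759) ; Δ = (-0.078617, 0.043923)
  [+0]  conj(Y_{1,0})(Ω₁) = (0.314765, -0.000000) ; Y_{1,0}(Ω₂) = (0.080301, 0.000000) ; Δ = (0.025276, 0.000000)
  [+1]  conj(Y_{1,1})(Ω₁) = (0.203547, -0.168512) ; Y_{1,1}(Ω₂) = (-0.123172, -0.317759) ; Δ = (-0.078617, -0.043923)
Σ over m = (-0.131959, 0.000000); ×(4π/3) → (-0.552749, 0.000000). Real part: -0.552749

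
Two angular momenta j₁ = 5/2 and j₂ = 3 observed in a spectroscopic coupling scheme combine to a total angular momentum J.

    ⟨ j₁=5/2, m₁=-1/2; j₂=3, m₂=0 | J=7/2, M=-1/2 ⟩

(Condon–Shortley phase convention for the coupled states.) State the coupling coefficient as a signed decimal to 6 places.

−√(4/21) ≈ -0.436436

j₁+j₂−J=2  J+j₁−j₂=3  J−j₁+j₂=4  j₁+j₂+J+1=10
(j₁±m₁, j₂±m₂, J±M) = (2,3,3,3,3,4)
P² = 6912/175
sum k=0..2:
  [0] +1/72 = 1/72
  [1] −1/8 = -1/8
  [2] +1/24 = 1/24
S = -5/72
C² = P²·S² = 4/21 ; C = -0.436436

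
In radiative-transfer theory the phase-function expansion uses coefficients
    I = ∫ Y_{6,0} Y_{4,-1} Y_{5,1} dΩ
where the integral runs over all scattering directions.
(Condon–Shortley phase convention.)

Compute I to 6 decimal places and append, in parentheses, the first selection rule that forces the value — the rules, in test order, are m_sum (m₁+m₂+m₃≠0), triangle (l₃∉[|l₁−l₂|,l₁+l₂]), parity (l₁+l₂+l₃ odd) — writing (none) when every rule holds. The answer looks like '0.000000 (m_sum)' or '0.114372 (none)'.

0.000000 (parity)

L=15 odd ⇒ parity kills the (l;000) factor ⇒ I = 0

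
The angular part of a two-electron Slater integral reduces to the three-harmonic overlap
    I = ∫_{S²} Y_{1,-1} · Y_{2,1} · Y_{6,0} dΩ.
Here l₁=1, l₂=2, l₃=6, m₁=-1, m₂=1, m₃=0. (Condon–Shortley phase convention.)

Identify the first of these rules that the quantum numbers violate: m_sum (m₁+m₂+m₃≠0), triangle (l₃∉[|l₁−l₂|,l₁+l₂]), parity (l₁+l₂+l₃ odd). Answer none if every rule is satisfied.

triangle

m₁+m₂+m₃ = -1 + 1 + 0 = 0  ✓
triangle: need |l₁−l₂| ≤ l₃ ≤ l₁+l₂ = [1,3]; l₃=6 is outside  ✗
parity: l₁+l₂+l₃ = 9 is odd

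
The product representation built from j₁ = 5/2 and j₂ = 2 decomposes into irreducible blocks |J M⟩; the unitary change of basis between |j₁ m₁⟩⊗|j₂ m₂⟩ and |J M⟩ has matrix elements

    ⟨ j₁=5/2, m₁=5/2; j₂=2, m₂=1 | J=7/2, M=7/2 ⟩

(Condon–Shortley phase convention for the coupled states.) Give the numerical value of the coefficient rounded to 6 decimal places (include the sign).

j₁+j₂−J=1  J+j₁−j₂=4  J−j₁+j₂=3  j₁+j₂+J+1=9
(j₁±m₁, j₂±m₂, J±M) = (5,0,3,1,7,0)
P² = 11520
sum k=0..0:
  [0] +1/144 = 1/144
S = 1/144
C² = P²·S² = 5/9 ; C = +0.745356

+√(5/9) = +0.745356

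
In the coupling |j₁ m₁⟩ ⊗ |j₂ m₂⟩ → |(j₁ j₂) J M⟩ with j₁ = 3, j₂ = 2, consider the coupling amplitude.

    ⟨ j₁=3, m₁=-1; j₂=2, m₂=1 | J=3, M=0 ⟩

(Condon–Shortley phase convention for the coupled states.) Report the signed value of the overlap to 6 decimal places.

j₁+j₂−J=2  J+j₁−j₂=4  J−j₁+j₂=2  j₁+j₂+J+1=9
(j₁±m₁, j₂±m₂, J±M) = (2,4,3,1,3,3)
P² = 96/5
sum k=1..2:
  [1] −1/12 = -1/12
  [2] +1/8 = 1/8
S = 1/24
C² = P²·S² = 1/30 ; C = +0.182574

+0.182574  (= +√(1/30))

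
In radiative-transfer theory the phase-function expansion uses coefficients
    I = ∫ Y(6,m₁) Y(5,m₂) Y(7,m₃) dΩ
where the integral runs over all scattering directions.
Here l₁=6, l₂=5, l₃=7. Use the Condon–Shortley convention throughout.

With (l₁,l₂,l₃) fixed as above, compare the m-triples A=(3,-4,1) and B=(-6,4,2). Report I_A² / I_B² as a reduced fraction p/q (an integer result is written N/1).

6272/1485

Shared (l₁,l₂,l₃)=(6,5,7): N and (l;000)² cancel in I_A²/I_B².
A: Δ = 4!·8!·6!/19! = 1/174594420; Racah Σ t=0..1: t=0:+1/2073600 t=1:−1/6220800 = 1/3110400; ⇒ 3j(6 5 7; 3 -4 1)² = 3136/230945, sgn +1
B: Δ = 4!·8!·6!/19! = 1/174594420; Racah Σ t=4..4: t=4:+1/116121600 = 1/116121600; ⇒ 3j(6 5 7; -6 4 2)² = 27/8398, sgn -1
I_A²/I_B² = (3136/230945)/(27/8398) = 6272/1485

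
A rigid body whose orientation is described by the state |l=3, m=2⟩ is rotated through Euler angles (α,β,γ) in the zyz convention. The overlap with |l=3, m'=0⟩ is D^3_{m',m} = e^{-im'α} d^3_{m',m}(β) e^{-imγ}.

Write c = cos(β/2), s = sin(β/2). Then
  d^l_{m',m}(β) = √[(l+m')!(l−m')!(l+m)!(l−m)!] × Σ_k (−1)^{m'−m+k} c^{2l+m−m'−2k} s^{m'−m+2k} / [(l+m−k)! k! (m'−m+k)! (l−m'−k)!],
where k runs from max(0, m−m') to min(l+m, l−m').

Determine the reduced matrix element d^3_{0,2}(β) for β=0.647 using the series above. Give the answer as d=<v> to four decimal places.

d^3_{0,2}(β=0.6470) via the finite sum:
Half-angle: c=0.948129, s=0.317887. N=√(6·6·120·1)=65.726707
k∈{2,3} keeps every argument non-negative
  k=2: (−1)^0·65.7267/(12)·0.9481^4·0.3179^2 = +0.447275
  k=3: (−1)^1·65.7267/(12)·0.9481^2·0.3179^4 = -0.050279
d^3_{0,2}(0.6470) = +0.447275 -0.050279 = +0.396997

d=0.3970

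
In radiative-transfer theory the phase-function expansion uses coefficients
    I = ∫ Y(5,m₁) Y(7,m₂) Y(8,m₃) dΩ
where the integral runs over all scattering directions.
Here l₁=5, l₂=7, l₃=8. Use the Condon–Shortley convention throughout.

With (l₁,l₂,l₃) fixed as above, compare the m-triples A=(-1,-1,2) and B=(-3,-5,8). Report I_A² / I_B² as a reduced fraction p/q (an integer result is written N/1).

Shared (l₁,l₂,l₃)=(5,7,8): N and (l;000)² cancel in I_A²/I_B².
A: Δ = 4!·6!·10!/21! = 1/814773960; Racah Σ t=0..4: t=0:+1/298598400 t=1:−1/10368000 t=2:+1/3317760 t=3:−1/6531840 t=4:+1/92897280 = 197/2985984000; ⇒ 3j(5 7 8; -1 -1 2)² = 38809/5542680, sgn +1
B: Δ = 4!·6!·10!/21! = 1/814773960; Racah Σ t=2..2: t=2:+1/10450944000 = 1/10450944000; ⇒ 3j(5 7 8; -3 -5 8)² = 88/4845, sgn +1
I_A²/I_B² = (38809/5542680)/(88/4845) = 38809/100672

38809/100672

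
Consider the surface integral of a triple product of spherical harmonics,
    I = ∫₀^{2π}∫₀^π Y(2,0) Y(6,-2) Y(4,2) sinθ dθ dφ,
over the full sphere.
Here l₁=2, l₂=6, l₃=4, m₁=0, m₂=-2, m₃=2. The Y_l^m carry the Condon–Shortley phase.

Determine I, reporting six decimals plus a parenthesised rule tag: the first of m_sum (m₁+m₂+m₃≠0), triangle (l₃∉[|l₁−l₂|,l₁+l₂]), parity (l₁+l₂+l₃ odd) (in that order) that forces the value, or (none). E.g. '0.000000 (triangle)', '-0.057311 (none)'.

m-sum 0 ✓  L=12 even ✓  4≤4≤8 ✓
Π(2lᵢ+1) = 5×13×9 = 585
triangle coeff Δ(2,6,4) = 1/6435
Σ_t [2,2]: t=2:+1/2304 = 1/2304
(3j)²=5/143 [(2 6 4; 0 0 0)], sign=+1
Σ_t [2,2]: t=2:+1/5760 = 1/5760
(3j)²=56/2145 [(2 6 4; 0 -2 2)], sign=+1
⇒ 4πI² = 840/1573
I = (+1)√(840/1573/(4π)) = 0.20614383
No selection rule forces the value: the integral is nonzero (none).

0.206144 (none)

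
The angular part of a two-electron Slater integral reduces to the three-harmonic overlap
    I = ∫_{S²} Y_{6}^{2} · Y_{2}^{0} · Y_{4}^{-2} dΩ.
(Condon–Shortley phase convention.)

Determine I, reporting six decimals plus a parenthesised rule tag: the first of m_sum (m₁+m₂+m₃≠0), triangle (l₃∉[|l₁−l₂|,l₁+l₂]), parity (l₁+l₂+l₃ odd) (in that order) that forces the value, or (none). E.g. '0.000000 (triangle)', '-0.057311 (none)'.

0.206144 (none)

m-sum 0 ✓  L=12 even ✓  4≤4≤8 ✓
Π(2lᵢ+1) = 13×5×9 = 585
triangle coeff Δ(6,2,4) = 1/6435
Σ_t [2,2]: t=2:+1/2304 = 1/2304
(3j)²=5/143 [(6 2 4; 0 0 0)], sign=+1
Σ_t [2,2]: t=2:+1/5760 = 1/5760
(3j)²=56/2145 [(6 2 4; 2 0 -2)], sign=+1
⇒ 4πI² = 840/1573
I = (+1)√(840/1573/(4π)) = 0.20614383
No selection rule forces the value: the integral is nonzero (none).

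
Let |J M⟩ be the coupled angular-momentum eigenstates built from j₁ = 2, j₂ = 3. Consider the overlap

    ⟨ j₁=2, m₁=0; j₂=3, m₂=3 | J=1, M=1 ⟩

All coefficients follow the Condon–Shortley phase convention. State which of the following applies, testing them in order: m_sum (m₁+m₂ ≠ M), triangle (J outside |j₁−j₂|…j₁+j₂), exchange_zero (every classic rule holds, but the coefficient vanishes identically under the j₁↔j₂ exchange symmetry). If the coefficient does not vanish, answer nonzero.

m_sum

m-sum: m₁+m₂ = 0+3 = 3, M = 1  ✗ ⇒ coefficient is 0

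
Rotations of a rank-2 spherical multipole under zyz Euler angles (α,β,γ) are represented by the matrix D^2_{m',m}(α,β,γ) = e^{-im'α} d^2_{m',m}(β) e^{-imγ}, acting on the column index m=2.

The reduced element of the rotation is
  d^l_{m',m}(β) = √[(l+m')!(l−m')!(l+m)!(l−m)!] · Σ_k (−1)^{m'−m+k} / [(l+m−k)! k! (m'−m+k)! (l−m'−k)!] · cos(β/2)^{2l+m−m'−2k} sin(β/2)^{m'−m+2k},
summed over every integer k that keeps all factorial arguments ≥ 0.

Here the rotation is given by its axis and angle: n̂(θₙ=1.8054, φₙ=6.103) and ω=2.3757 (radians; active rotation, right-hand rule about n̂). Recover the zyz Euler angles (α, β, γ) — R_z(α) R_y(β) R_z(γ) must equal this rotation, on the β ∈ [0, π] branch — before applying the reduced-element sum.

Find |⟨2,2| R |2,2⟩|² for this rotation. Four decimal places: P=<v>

Axis–angle → zyz. n̂ = (sinθₙcosφₙ, sinθₙsinφₙ, cosθₙ) = (+0.956861, -0.174303, -0.232458), ω = 2.3757.
R = I cosω + sinω [n̂]ₓ + (1−cosω) n̂n̂ᵀ gives
  R = [+0.854737, -0.125860, -0.503572; -0.448130, -0.668485, -0.593555; -0.261925, +0.732999, -0.627780]
β = atan2(√(R₁₃²+R₂₃²), R₃₃) = 2.249494; α = atan2(R₂₃, R₁₃) mod 2π = 4.008825; γ = atan2(R₃₂, −R₃₁) mod 2π = 1.227603
Split into d^2_{2,2}(β=2.2495) × two z-phases.
Half-angle: c=0.431405, s=0.902158. N=√(24·1·24·1)=24.000000
k∈{0} keeps every argument non-negative
  k=0: (−1)^0·24.0000/(24)·0.4314^4·0.9022^0 = +0.034637
d^2_{2,2}(2.2495) = +0.034637
|D^2_{2,2}|² = |d^2_{2,2}(β)|² = (+0.034637)² = 0.001200 (the z-rotation phases have unit modulus)

P=0.0012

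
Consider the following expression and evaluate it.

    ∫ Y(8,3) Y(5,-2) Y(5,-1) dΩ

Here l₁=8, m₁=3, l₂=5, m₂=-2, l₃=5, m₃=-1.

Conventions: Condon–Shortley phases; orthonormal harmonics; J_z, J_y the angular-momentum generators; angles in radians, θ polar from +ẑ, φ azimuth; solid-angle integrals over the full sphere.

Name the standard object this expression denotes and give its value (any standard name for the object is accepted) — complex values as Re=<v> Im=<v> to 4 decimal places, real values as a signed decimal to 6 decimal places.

Gaunt coefficient, -0.105670

This is a Gaunt coefficient — the integral of a triple product of spherical harmonics over the sphere.
Rules hold: Σm=0, L=18 even, 3≤5≤13.
N = 17·11·11 = 2057
Δ = 8!·8!·2!/19! = 1/37413090
Racah Σ t=3..5: t=3:−1/1036800 t=4:+1/331776 t=5:−1/1036800 = 1/921600
⇒ 3j(8 5 5; 0 0 0)² = 490/46189, sgn -1
Racah Σ t=1..3: t=1:−1/5806080 t=2:+1/1036800 t=3:−1/2073600 = 1/3225600
⇒ 3j(8 5 5; 3 -2 -1)² = 27/4199, sgn +1
4πI² = N·(3j₀)²·(3jₘ)² = 145530/1037153
I = -1·√(0.140317/4π) = -0.10566956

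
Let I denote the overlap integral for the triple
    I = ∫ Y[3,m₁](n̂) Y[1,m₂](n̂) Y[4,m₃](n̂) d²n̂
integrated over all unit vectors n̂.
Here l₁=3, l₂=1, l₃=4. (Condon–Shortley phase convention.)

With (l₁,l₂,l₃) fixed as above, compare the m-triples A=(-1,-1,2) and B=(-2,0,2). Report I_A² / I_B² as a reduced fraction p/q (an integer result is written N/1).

5/4

l's match ⇒ only the (l;m) 3-j factors differ between A and B.
A: triangle coeff Δ(3,1,4) = 1/252; Σ_t [0,0]: t=0:+1/96 = 1/96; (3j)²=5/84 [(3 1 4; -1 -1 2)], sign=+1
B: triangle coeff Δ(3,1,4) = 1/252; Σ_t [0,0]: t=0:+1/120 = 1/120; (3j)²=1/21 [(3 1 4; -2 0 2)], sign=+1
I_A²/I_B² = (5/84)/(1/21) = 5/4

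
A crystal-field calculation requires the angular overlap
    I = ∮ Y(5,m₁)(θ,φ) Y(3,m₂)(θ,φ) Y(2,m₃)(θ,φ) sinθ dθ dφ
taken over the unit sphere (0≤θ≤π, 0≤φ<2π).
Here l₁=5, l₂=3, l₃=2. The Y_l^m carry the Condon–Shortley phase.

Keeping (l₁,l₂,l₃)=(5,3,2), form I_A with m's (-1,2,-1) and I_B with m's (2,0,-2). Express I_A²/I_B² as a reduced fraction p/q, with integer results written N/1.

24/35

l's match ⇒ only the (l;m) 3-j factors differ between A and B.
A: triangle coeff Δ(5,3,2) = 1/2310; Σ_t [5,5]: t=5:−1/720 = -1/720; (3j)²=4/385 [(5 3 2; -1 2 -1)], sign=+1
B: triangle coeff Δ(5,3,2) = 1/2310; Σ_t [3,3]: t=3:−1/864 = -1/864; (3j)²=1/66 [(5 3 2; 2 0 -2)], sign=-1
I_A²/I_B² = (4/385)/(1/66) = 24/35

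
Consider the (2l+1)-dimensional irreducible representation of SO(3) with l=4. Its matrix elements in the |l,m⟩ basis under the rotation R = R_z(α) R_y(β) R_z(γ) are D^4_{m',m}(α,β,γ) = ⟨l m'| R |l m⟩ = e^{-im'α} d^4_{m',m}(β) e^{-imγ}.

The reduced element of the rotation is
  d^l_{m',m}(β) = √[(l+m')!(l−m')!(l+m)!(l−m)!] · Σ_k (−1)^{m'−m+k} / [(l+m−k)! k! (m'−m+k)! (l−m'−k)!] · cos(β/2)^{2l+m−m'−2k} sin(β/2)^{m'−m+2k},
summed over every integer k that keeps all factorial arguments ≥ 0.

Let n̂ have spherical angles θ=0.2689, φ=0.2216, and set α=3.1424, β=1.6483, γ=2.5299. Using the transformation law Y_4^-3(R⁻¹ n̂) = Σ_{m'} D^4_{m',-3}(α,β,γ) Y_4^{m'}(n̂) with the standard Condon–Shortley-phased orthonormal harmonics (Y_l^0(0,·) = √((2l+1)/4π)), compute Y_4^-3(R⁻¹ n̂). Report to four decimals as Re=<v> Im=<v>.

Need the full column D^4_{m',-3} for m'=−4..4 at α=3.1424, β=1.6483, γ=2.5299.
cos(β/2)=0.679181, sin(β/2)=0.733971
d^4_{-4,-3}: single k=1 term ⇒ +0.138396;  D = +0.035720+0.133707i
d^4_{-3,-3}: k∈[0..1] ⇒ +0.045278 -0.370143 = -0.324865;  D = +0.084100+0.313790i
d^4_{-2,-3}: k∈[0..1] ⇒ -0.183080 +0.641430 = +0.458350;  D = +0.119014+0.442629i
d^4_{-1,-3}: k∈[0..1] ⇒ +0.419702 -0.816914 = -0.397212;  D = +0.103448+0.383504i
d^4_{0,-3}: k∈[0..1] ⇒ -0.676127 +0.789613 = +0.113487;  D = +0.029644+0.109546i
d^4_{1,-3}: k∈[0..1] ⇒ +0.816914 -0.572419 = +0.244495;  D = -0.064057-0.235955i
d^4_{2,-3}: k∈[0..1] ⇒ -0.749093 +0.291609 = -0.457484;  D = -0.120215-0.441407i
d^4_{3,-3}: k∈[0..1] ⇒ +0.504826 -0.084223 = +0.420603;  D = -0.110851-0.405733i
d^4_{4,-3}: single k=0 term ⇒ -0.220436;  D = -0.058268-0.212595i
Y_4^{m'}(θ=0.2689,φ=0.2216) and Σ D·Y over m':
  (+0.0357+0.1337i)·(+0.0014-0.0017i)  (+0.0841+0.3138i)·(+0.0178-0.0140i)  (+0.1190+0.4426i)·(+0.1174-0.0557i)  (+0.1034+0.3835i)·(+0.4144-0.0934i)  (+0.0296+0.1095i)·(+0.5661+0.0000i)  (-0.0641-0.2360i)·(-0.4144-0.0934i)  (-0.1202-0.4414i)·(+0.1174+0.0557i)  (-0.1109-0.4057i)·(-0.0178-0.0140i)  (-0.0583-0.2126i)·(+0.0014+0.0017i)
Y_4^-3(R⁻¹ n̂) = +0.151866+0.314774i

Re=0.1519 Im=0.3148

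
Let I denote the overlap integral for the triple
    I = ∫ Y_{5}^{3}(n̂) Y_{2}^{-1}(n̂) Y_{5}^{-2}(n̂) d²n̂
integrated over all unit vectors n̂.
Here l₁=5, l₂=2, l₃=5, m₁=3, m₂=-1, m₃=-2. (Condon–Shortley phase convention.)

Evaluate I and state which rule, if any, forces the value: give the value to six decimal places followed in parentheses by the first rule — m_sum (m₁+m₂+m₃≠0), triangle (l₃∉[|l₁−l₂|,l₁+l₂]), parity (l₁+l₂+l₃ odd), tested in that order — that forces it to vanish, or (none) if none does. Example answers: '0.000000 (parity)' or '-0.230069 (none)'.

m-sum 0 ✓  L=12 even ✓  3≤5≤7 ✓
Π(2lᵢ+1) = 11×5×11 = 605
triangle coeff Δ(5,2,5) = 1/38610
Σ_t [0,2]: t=0:+1/2880 t=1:−1/576 t=2:+1/2880 = -1/960
(3j)²=10/429 [(5 2 5; 0 0 0)], sign=+1
Σ_t [0,1]: t=0:+1/2880 t=1:−1/10080 = 1/4032
(3j)²=10/429 [(5 2 5; 3 -1 -2)], sign=-1
⇒ 4πI² = 500/1521
I = (-1)√(500/1521/(4π)) = -0.16173926
No selection rule forces the value: the integral is nonzero (none).

-0.161739 (none)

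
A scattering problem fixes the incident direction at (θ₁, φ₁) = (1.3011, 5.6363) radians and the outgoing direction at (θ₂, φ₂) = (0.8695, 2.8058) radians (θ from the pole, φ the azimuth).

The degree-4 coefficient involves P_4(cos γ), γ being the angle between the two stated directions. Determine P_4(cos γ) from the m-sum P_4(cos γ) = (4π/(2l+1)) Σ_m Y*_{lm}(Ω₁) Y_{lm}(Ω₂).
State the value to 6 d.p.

Term-by-term m-sum for l=4 (normalisation 4π/9 = 1.396263):
  m=-4: Y*=-0.324795-0.200949i  Y=+0.034025+0.146887i  product +0.018466-0.054546i
  m=-3: Y*=-0.107946-0.278427i  Y=-0.192348-0.304482i  product -0.064013+0.086422i
  m=-2: Y*=-0.042759+0.150382i  Y=+0.292581+0.232555i  product -0.047483+0.034055i
  m=-1: Y*=-0.242665+0.183285i  Y=+0.018922+0.006604i  product -0.005802+0.001866i
  m=+0: Y*=+0.110725-0.000000i  Y=-0.362135+0.000000i  product -0.040097+0.000000i
  m=+1: Y*=+0.242665+0.183285i  Y=-0.018922+0.006604i  product -0.005802-0.001866i
  m=+2: Y*=-0.042759-0.150382i  Y=+0.292581-0.232555i  product -0.047483-0.034055i
  m=+3: Y*=+0.107946-0.278427i  Y=+0.192348-0.304482i  product -0.064013-0.086422i
  m=+4: Y*=-0.324795+0.200949i  Y=+0.034025-0.146887i  product +0.018466+0.054546i
Accumulated sum -0.237761-0.000000i; after 4π/(2l+1) scaling, -0.331977-0.000000i ⇒ P_4 = -0.331977

-0.331977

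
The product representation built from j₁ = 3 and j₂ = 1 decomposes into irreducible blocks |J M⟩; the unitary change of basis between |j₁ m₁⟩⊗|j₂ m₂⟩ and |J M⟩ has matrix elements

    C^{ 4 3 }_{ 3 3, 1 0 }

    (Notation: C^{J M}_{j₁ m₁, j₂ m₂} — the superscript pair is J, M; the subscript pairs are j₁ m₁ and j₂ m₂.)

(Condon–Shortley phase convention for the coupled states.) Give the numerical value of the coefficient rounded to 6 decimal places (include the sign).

√[9·0!6!2!/9! · 6!0!1!1!7!1!] = √(129600)
  +(−1)^0/∏(0,0,0,1,6,1)! = 1/720  (running 1/720)
⟨..|..⟩ = √(129600)·(1/720) = +0.500000

+√(1/4) = +0.500000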